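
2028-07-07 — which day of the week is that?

Friday

Doomsday rule: the anchor day for the 2000s is Tuesday. For year 28: 28÷12 = 2 r 4, and 4÷4 = 1, so 2+4+1 = 7.
Tuesday + 7 ≡ Tuesday — that's 2028's doomsday.
In July the doomsday date is Jul 11.
Jul 7 is 4 days before Jul 11; 4 mod 7 = 4, so Tuesday − 4 = Friday.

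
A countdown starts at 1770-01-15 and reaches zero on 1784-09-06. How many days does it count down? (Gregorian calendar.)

Jan 15, 1770 → Jan 15, 1771: 365 days.
Jan 15, 1771 → Jan 15, 1772: 365 days.
Jan 15, 1772 → Jan 15, 1773: 366 days (Feb 29, 1772 is in that span).
Jan 15, 1773 → Jan 15, 1774: 365 days.
Jan 15, 1774 → Jan 15, 1775: 365 days.
Jan 15, 1775 → Jan 15, 1776: 365 days.
Jan 15, 1776 → Jan 15, 1777: 366 days (Feb 29, 1776 is in that span).
Jan 15, 1777 → Jan 15, 1778: 365 days.
Jan 15, 1778 → Jan 15, 1779: 365 days.
Jan 15, 1779 → Jan 15, 1780: 365 days.
Jan 15, 1780 → Jan 15, 1781: 366 days (Feb 29, 1780 is in that span).
Jan 15, 1781 → Jan 15, 1782: 365 days.
Jan 15, 1782 → Jan 15, 1783: 365 days.
Jan 15, 1783 → Jan 15, 1784: 365 days.
Jan 15, 1784 → Feb 15, 1784: 31 days (January has 31).
Feb 15, 1784 → Mar 15, 1784: 29 days (February has 29).
Mar 15, 1784 → Apr 15, 1784: 31 days (March has 31).
Apr 15, 1784 → May 15, 1784: 30 days (April has 30).
May 15, 1784 → Jun 15, 1784: 31 days (May has 31).
Jun 15, 1784 → Jul 15, 1784: 30 days (June has 30).
Jul 15, 1784 → Aug 15, 1784: 31 days (July has 31).
Aug 15, 1784 → Sep 6, 1784: 22 days.
Total: 5348 days.

5348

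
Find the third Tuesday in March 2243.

March 21, 2243

March 1, 2243 is a Wednesday.
The first Tuesday is therefore March 7 (6 days later).
The third Tuesday is 7 + 2×7 = March 21.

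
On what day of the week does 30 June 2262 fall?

Doomsday rule: the anchor day for the 2200s is Friday. For year 62: 62÷12 = 5 r 2, and 2÷4 = 0, so 5+2+0 = 7.
Friday + 7 ≡ Friday — that's 2262's doomsday.
In June the doomsday date is Jun 6.
Jun 30 is 24 days after Jun 6; 24 mod 7 = 3, so Friday + 3 = Monday.

Monday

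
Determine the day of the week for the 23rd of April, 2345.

Doomsday rule: the anchor day for the 2300s is Wednesday. For year 45: 45÷12 = 3 r 9, and 9÷4 = 2, so 3+9+2 = 14.
Wednesday + 14 ≡ Wednesday — that's 2345's doomsday.
In April the doomsday date is Apr 4.
Apr 23 is 19 days after Apr 4; 19 mod 7 = 5, so Wednesday + 5 = Monday.

Monday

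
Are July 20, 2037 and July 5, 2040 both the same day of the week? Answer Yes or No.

From Jul 20, 2037 to Jul 5, 2040 is 1081 days.
1081 mod 7 = 3, so they are different weekdays.
(Jul 20, 2037 is a Monday; Jul 5, 2040 is a Thursday.)

No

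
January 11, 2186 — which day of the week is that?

Wednesday

Doomsday rule: the anchor day for the 2100s is Sunday. For year 86: 86÷12 = 7 r 2, and 2÷4 = 0, so 7+2+0 = 9.
Sunday + 9 ≡ Tuesday — that's 2186's doomsday.
In January the doomsday date is Jan 3 (2186 is not a leap year).
Jan 11 is 8 days after Jan 3; 8 mod 7 = 1, so Tuesday + 1 = Wednesday.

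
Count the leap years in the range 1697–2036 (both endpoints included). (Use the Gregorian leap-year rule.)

82

Multiples of 4 in [1697,2036]: 85.
Of those, multiples of 100: 4 (not leap unless ÷400).
Multiples of 400: 1.
Leap years = 85 − 4 + 1 = 82.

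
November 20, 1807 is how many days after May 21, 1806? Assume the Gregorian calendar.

May 21, 1806 → May 21, 1807: 365 days.
May 21, 1807 → Jun 21, 1807: 31 days (May has 31).
Jun 21, 1807 → Jul 21, 1807: 30 days (June has 30).
Jul 21, 1807 → Aug 21, 1807: 31 days (July has 31).
Aug 21, 1807 → Sep 21, 1807: 31 days (August has 31).
Sep 21, 1807 → Oct 21, 1807: 30 days (September has 30).
Oct 21, 1807 → Nov 20, 1807: 30 days.
Total: 548 days.

548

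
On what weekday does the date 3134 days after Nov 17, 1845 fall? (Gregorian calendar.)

Saturday

Nov 17, 1845 is a Monday.
3134 mod 7 = 5, so 3134 days after a Monday is Monday + 5 = Saturday.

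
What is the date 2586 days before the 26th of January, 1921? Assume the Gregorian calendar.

December 28, 1913

−366 (one year; includes Feb 29, 1920) → Jan 26, 1920 (2220 left).
−365 (one year) → Jan 26, 1919 (1855 left).
−365 (one year) → Jan 26, 1918 (1490 left).
−365 (one year) → Jan 26, 1917 (1125 left).
−366 (one year; includes Feb 29, 1916) → Jan 26, 1916 (759 left).
−365 (one year) → Jan 26, 1915 (394 left).
−26 → Dec 31, 1914 (end of Dec, 31 days; 368 left).
−31 → Nov 30, 1914 (end of Nov, 30 days; 337 left).
−30 → Oct 31, 1914 (end of Oct, 31 days; 307 left).
−31 → Sep 30, 1914 (end of Sep, 30 days; 276 left).
−30 → Aug 31, 1914 (end of Aug, 31 days; 246 left).
−31 → Jul 31, 1914 (end of Jul, 31 days; 215 left).
−31 → Jun 30, 1914 (end of Jun, 30 days; 184 left).
−30 → May 31, 1914 (end of May, 31 days; 154 left).
−31 → Apr 30, 1914 (end of Apr, 30 days; 123 left).
−30 → Mar 31, 1914 (end of Mar, 31 days; 93 left).
−31 → Feb 28, 1914 (end of Feb, 28 days; 62 left).
−28 → Jan 31, 1914 (end of Jan, 31 days; 34 left).
−31 → Dec 31, 1913 (end of Dec, 31 days; 3 left).
−3 → Dec 28, 1913.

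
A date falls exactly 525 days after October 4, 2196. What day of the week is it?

First find the weekday of Oct 4, 2196. Doomsday rule: the anchor day for the 2100s is Sunday. For year 96: 96÷12 = 8 r 0, and 0÷4 = 0, so 8+0+0 = 8.
Sunday + 8 ≡ Monday — that's 2196's doomsday.
In October the doomsday date is Oct 10.
Oct 4 is 6 days before Oct 10; 6 mod 7 = 6, so Monday − 6 = Tuesday.
525 mod 7 = 0, so 525 days after a Tuesday is Tuesday + 0 = Tuesday.

Tuesday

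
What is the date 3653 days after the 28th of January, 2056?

+366 (one year; includes Feb 29, 2056) → Jan 28, 2057 (3287 left).
+365 (one year) → Jan 28, 2058 (2922 left).
+365 (one year) → Jan 28, 2059 (2557 left).
+365 (one year) → Jan 28, 2060 (2192 left).
+366 (one year; includes Feb 29, 2060) → Jan 28, 2061 (1826 left).
+365 (one year) → Jan 28, 2062 (1461 left).
+365 (one year) → Jan 28, 2063 (1096 left).
+365 (one year) → Jan 28, 2064 (731 left).
+366 (one year; includes Feb 29, 2064) → Jan 28, 2065 (365 left).
Jan has 31 days: +4 → Feb 1, 2065 (361 left).
Feb has 28 days: +28 → Mar 1, 2065 (333 left).
Mar has 31 days: +31 → Apr 1, 2065 (302 left).
Apr has 30 days: +30 → May 1, 2065 (272 left).
May has 31 days: +31 → Jun 1, 2065 (241 left).
Jun has 30 days: +30 → Jul 1, 2065 (211 left).
Jul has 31 days: +31 → Aug 1, 2065 (180 left).
Aug has 31 days: +31 → Sep 1, 2065 (149 left).
Sep has 30 days: +30 → Oct 1, 2065 (119 left).
Oct has 31 days: +31 → Nov 1, 2065 (88 left).
Nov has 30 days: +30 → Dec 1, 2065 (58 left).
Dec has 31 days: +31 → Jan 1, 2066 (27 left).
+27 → Jan 28, 2066.

January 28, 2066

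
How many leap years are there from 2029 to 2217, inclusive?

Multiples of 4 in [2029,2217]: 47.
Of those, multiples of 100: 2 (not leap unless ÷400).
Multiples of 400: 0.
Leap years = 47 − 2 + 0 = 45.

45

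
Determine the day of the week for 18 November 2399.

Doomsday rule: the anchor day for the 2300s is Wednesday. For year 99: 99÷12 = 8 r 3, and 3÷4 = 0, so 8+3+0 = 11.
Wednesday + 11 ≡ Sunday — that's 2399's doomsday.
In November the doomsday date is Nov 7.
Nov 18 is 11 days after Nov 7; 11 mod 7 = 4, so Sunday + 4 = Thursday.

Thursday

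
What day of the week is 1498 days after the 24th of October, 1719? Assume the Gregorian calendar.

Tuesday

Oct 24, 1719 is a Tuesday.
1498 mod 7 = 0, so 1498 days after a Tuesday is Tuesday + 0 = Tuesday.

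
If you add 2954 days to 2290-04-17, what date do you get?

May 19, 2298

+365 (one year) → Apr 17, 2291 (2589 left).
+366 (one year; includes Feb 29, 2292) → Apr 17, 2292 (2223 left).
+365 (one year) → Apr 17, 2293 (1858 left).
+365 (one year) → Apr 17, 2294 (1493 left).
+365 (one year) → Apr 17, 2295 (1128 left).
+366 (one year; includes Feb 29, 2296) → Apr 17, 2296 (762 left).
+365 (one year) → Apr 17, 2297 (397 left).
Apr has 30 days: +14 → May 1, 2297 (383 left).
May has 31 days: +31 → Jun 1, 2297 (352 left).
Jun has 30 days: +30 → Jul 1, 2297 (322 left).
Jul has 31 days: +31 → Aug 1, 2297 (291 left).
Aug has 31 days: +31 → Sep 1, 2297 (260 left).
Sep has 30 days: +30 → Oct 1, 2297 (230 left).
Oct has 31 days: +31 → Nov 1, 2297 (199 left).
Nov has 30 days: +30 → Dec 1, 2297 (169 left).
Dec has 31 days: +31 → Jan 1, 2298 (138 left).
Jan has 31 days: +31 → Feb 1, 2298 (107 left).
Feb has 28 days: +28 → Mar 1, 2298 (79 left).
Mar has 31 days: +31 → Apr 1, 2298 (48 left).
Apr has 30 days: +30 → May 1, 2298 (18 left).
+18 → May 19, 2298.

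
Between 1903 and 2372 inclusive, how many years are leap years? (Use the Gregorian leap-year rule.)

Multiples of 4 in [1903,2372]: 118.
Of those, multiples of 100: 4 (not leap unless ÷400).
Multiples of 400: 1.
Leap years = 118 − 4 + 1 = 115.

115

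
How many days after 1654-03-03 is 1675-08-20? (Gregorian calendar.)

Mar 3, 1654 → Mar 3, 1655: 365 days.
Mar 3, 1655 → Mar 3, 1656: 366 days (Feb 29, 1656 is in that span).
Mar 3, 1656 → Mar 3, 1657: 365 days.
Mar 3, 1657 → Mar 3, 1658: 365 days.
Mar 3, 1658 → Mar 3, 1659: 365 days.
Mar 3, 1659 → Mar 3, 1660: 366 days (Feb 29, 1660 is in that span).
Mar 3, 1660 → Mar 3, 1661: 365 days.
Mar 3, 1661 → Mar 3, 1662: 365 days.
Mar 3, 1662 → Mar 3, 1663: 365 days.
Mar 3, 1663 → Mar 3, 1664: 366 days (Feb 29, 1664 is in that span).
Mar 3, 1664 → Mar 3, 1665: 365 days.
Mar 3, 1665 → Mar 3, 1666: 365 days.
Mar 3, 1666 → Mar 3, 1667: 365 days.
Mar 3, 1667 → Mar 3, 1668: 366 days (Feb 29, 1668 is in that span).
Mar 3, 1668 → Mar 3, 1669: 365 days.
Mar 3, 1669 → Mar 3, 1670: 365 days.
Mar 3, 1670 → Mar 3, 1671: 365 days.
Mar 3, 1671 → Mar 3, 1672: 366 days (Feb 29, 1672 is in that span).
Mar 3, 1672 → Mar 3, 1673: 365 days.
Mar 3, 1673 → Mar 3, 1674: 365 days.
Mar 3, 1674 → Mar 3, 1675: 365 days.
Mar 3, 1675 → Apr 3, 1675: 31 days (March has 31).
Apr 3, 1675 → May 3, 1675: 30 days (April has 30).
May 3, 1675 → Jun 3, 1675: 31 days (May has 31).
Jun 3, 1675 → Jul 3, 1675: 30 days (June has 30).
Jul 3, 1675 → Aug 3, 1675: 31 days (July has 31).
Aug 3, 1675 → Aug 20, 1675: 17 days.
Total: 7840 days.

7840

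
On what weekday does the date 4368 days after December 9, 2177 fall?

Tuesday

First find the weekday of Dec 9, 2177. Doomsday rule: the anchor day for the 2100s is Sunday. For year 77: 77÷12 = 6 r 5, and 5÷4 = 1, so 6+5+1 = 12.
Sunday + 12 ≡ Friday — that's 2177's doomsday.
In December the doomsday date is Dec 12.
Dec 9 is 3 days before Dec 12; 3 mod 7 = 3, so Friday − 3 = Tuesday.
4368 mod 7 = 0, so 4368 days after a Tuesday is Tuesday + 0 = Tuesday.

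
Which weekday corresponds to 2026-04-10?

January 1, 2026 is a Thursday.
Jan 1, 2026 → Feb 1, 2026: 31 days (January has 31).
Feb 1, 2026 → Mar 1, 2026: 28 days (February has 28).
Mar 1, 2026 → Apr 1, 2026: 31 days (March has 31).
Apr 1, 2026 → Apr 10, 2026: 9 days.
Total: 99 days.
99 mod 7 = 1, so Thursday + 1 = Friday.

Friday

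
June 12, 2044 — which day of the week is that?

January 1, 2044 is a Friday.
Jan 1, 2044 → Feb 1, 2044: 31 days (January has 31).
Feb 1, 2044 → Mar 1, 2044: 29 days (February has 29).
Mar 1, 2044 → Apr 1, 2044: 31 days (March has 31).
Apr 1, 2044 → May 1, 2044: 30 days (April has 30).
May 1, 2044 → Jun 1, 2044: 31 days (May has 31).
Jun 1, 2044 → Jun 12, 2044: 11 days.
Total: 163 days.
163 mod 7 = 2, so Friday + 2 = Sunday.

Sunday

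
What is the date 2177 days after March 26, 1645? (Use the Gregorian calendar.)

+365 (one year) → Mar 26, 1646 (1812 left).
+365 (one year) → Mar 26, 1647 (1447 left).
+366 (one year; includes Feb 29, 1648) → Mar 26, 1648 (1081 left).
+365 (one year) → Mar 26, 1649 (716 left).
+365 (one year) → Mar 26, 1650 (351 left).
Mar has 31 days: +6 → Apr 1, 1650 (345 left).
Apr has 30 days: +30 → May 1, 1650 (315 left).
May has 31 days: +31 → Jun 1, 1650 (284 left).
Jun has 30 days: +30 → Jul 1, 1650 (254 left).
Jul has 31 days: +31 → Aug 1, 1650 (223 left).
Aug has 31 days: +31 → Sep 1, 1650 (192 left).
Sep has 30 days: +30 → Oct 1, 1650 (162 left).
Oct has 31 days: +31 → Nov 1, 1650 (131 left).
Nov has 30 days: +30 → Dec 1, 1650 (101 left).
Dec has 31 days: +31 → Jan 1, 1651 (70 left).
Jan has 31 days: +31 → Feb 1, 1651 (39 left).
Feb has 28 days: +28 → Mar 1, 1651 (11 left).
+11 → Mar 12, 1651.

March 12, 1651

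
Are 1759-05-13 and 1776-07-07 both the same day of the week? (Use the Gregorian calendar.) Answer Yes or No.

From May 13, 1759 to Jul 7, 1776 is 6265 days.
6265 mod 7 = 0, so they are the same weekday.
(May 13, 1759 is a Sunday; Jul 7, 1776 is a Sunday.)

Yes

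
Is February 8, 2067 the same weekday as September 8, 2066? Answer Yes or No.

From Sep 8, 2066 to Feb 8, 2067 is 153 days.
153 mod 7 = 6, so they are different weekdays.
(Sep 8, 2066 is a Wednesday; Feb 8, 2067 is a Tuesday.)

No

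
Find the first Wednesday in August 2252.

August 4, 2252

August 1, 2252 is a Sunday.
The first Wednesday is therefore August 4 (3 days later).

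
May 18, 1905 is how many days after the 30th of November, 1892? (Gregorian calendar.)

Nov 30, 1892 → Nov 30, 1893: 365 days.
Nov 30, 1893 → Nov 30, 1894: 365 days.
Nov 30, 1894 → Nov 30, 1895: 365 days.
Nov 30, 1895 → Nov 30, 1896: 366 days (Feb 29, 1896 is in that span).
Nov 30, 1896 → Nov 30, 1897: 365 days.
Nov 30, 1897 → Nov 30, 1898: 365 days.
Nov 30, 1898 → Nov 30, 1899: 365 days.
Nov 30, 1899 → Nov 30, 1900: 365 days.
Nov 30, 1900 → Nov 30, 1901: 365 days.
Nov 30, 1901 → Nov 30, 1902: 365 days.
Nov 30, 1902 → Nov 30, 1903: 365 days.
Nov 30, 1903 → Nov 30, 1904: 366 days (Feb 29, 1904 is in that span).
Nov 30, 1904 → Dec 30, 1904: 30 days (November has 30).
Dec 30, 1904 → Jan 30, 1905: 31 days (December has 31).
Jan 30, 1905 → Feb 28, 1905: 29 days (January has 31).
Feb 28, 1905 → Mar 28, 1905: 28 days (February has 28).
Mar 28, 1905 → Apr 28, 1905: 31 days (March has 31).
Apr 28, 1905 → May 18, 1905: 20 days.
Total: 4551 days.

4551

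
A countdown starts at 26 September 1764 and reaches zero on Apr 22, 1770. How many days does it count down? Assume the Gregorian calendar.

2034

Sep 26, 1764 → Sep 26, 1765: 365 days.
Sep 26, 1765 → Sep 26, 1766: 365 days.
Sep 26, 1766 → Sep 26, 1767: 365 days.
Sep 26, 1767 → Sep 26, 1768: 366 days (Feb 29, 1768 is in that span).
Sep 26, 1768 → Sep 26, 1769: 365 days.
Sep 26, 1769 → Oct 26, 1769: 30 days (September has 30).
Oct 26, 1769 → Nov 26, 1769: 31 days (October has 31).
Nov 26, 1769 → Dec 26, 1769: 30 days (November has 30).
Dec 26, 1769 → Jan 26, 1770: 31 days (December has 31).
Jan 26, 1770 → Feb 26, 1770: 31 days (January has 31).
Feb 26, 1770 → Mar 26, 1770: 28 days (February has 28).
Mar 26, 1770 → Apr 22, 1770: 27 days.
Total: 2034 days.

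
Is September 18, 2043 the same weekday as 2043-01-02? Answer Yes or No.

From Jan 2, 2043 to Sep 18, 2043 is 259 days.
259 mod 7 = 0, so they are the same weekday.
(Jan 2, 2043 is a Friday; Sep 18, 2043 is a Friday.)

Yes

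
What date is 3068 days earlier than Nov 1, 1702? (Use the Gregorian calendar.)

June 7, 1694

−365 (one year) → Nov 1, 1701 (2703 left).
−365 (one year) → Nov 1, 1700 (2338 left).
−365 (one year) → Nov 1, 1699 (1973 left).
−365 (one year) → Nov 1, 1698 (1608 left).
−365 (one year) → Nov 1, 1697 (1243 left).
−365 (one year) → Nov 1, 1696 (878 left).
−366 (one year; includes Feb 29, 1696) → Nov 1, 1695 (512 left).
−365 (one year) → Nov 1, 1694 (147 left).
−1 → Oct 31, 1694 (end of Oct, 31 days; 146 left).
−31 → Sep 30, 1694 (end of Sep, 30 days; 115 left).
−30 → Aug 31, 1694 (end of Aug, 31 days; 85 left).
−31 → Jul 31, 1694 (end of Jul, 31 days; 54 left).
−31 → Jun 30, 1694 (end of Jun, 30 days; 23 left).
−23 → Jun 7, 1694.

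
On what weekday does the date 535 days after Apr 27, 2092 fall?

First find the weekday of Apr 27, 2092. Doomsday rule: the anchor day for the 2000s is Tuesday. For year 92: 92÷12 = 7 r 8, and 8÷4 = 2, so 7+8+2 = 17.
Tuesday + 17 ≡ Friday — that's 2092's doomsday.
In April the doomsday date is Apr 4.
Apr 27 is 23 days after Apr 4; 23 mod 7 = 2, so Friday + 2 = Sunday.
535 mod 7 = 3, so 535 days after a Sunday is Sunday + 3 = Wednesday.

Wednesday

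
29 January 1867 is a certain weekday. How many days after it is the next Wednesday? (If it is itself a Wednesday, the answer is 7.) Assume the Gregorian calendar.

Jan 29, 1867 is a Tuesday.
From Tuesday to the next Wednesday is 1 day.

1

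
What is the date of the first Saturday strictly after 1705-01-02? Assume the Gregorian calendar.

January 3, 1705

Jan 2, 1705 is a Friday.
From Friday to the next Saturday is 1 day.
Jan 2, 1705 + 1 = Jan 3, 1705.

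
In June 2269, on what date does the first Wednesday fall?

June 1, 2269 is a Tuesday.
The first Wednesday is therefore June 2 (1 days later).

June 2, 2269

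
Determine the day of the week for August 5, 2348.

Doomsday rule: the anchor day for the 2300s is Wednesday. For year 48: 48÷12 = 4 r 0, and 0÷4 = 0, so 4+0+0 = 4.
Wednesday + 4 ≡ Sunday — that's 2348's doomsday.
In August the doomsday date is Aug 8.
Aug 5 is 3 days before Aug 8; 3 mod 7 = 3, so Sunday − 3 = Thursday.

Thursday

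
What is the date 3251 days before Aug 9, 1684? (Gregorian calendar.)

−366 (one year; includes Feb 29, 1684) → Aug 9, 1683 (2885 left).
−365 (one year) → Aug 9, 1682 (2520 left).
−365 (one year) → Aug 9, 1681 (2155 left).
−365 (one year) → Aug 9, 1680 (1790 left).
−366 (one year; includes Feb 29, 1680) → Aug 9, 1679 (1424 left).
−365 (one year) → Aug 9, 1678 (1059 left).
−365 (one year) → Aug 9, 1677 (694 left).
−365 (one year) → Aug 9, 1676 (329 left).
−9 → Jul 31, 1676 (end of Jul, 31 days; 320 left).
−31 → Jun 30, 1676 (end of Jun, 30 days; 289 left).
−30 → May 31, 1676 (end of May, 31 days; 259 left).
−31 → Apr 30, 1676 (end of Apr, 30 days; 228 left).
−30 → Mar 31, 1676 (end of Mar, 31 days; 198 left).
−31 → Feb 29, 1676 (end of Feb, 29 days; 167 left).
−29 → Jan 31, 1676 (end of Jan, 31 days; 138 left).
−31 → Dec 31, 1675 (end of Dec, 31 days; 107 left).
−31 → Nov 30, 1675 (end of Nov, 30 days; 76 left).
−30 → Oct 31, 1675 (end of Oct, 31 days; 46 left).
−31 → Sep 30, 1675 (end of Sep, 30 days; 15 left).
−15 → Sep 15, 1675.

September 15, 1675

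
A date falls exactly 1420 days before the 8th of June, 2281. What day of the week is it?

Thursday

First find the weekday of Jun 8, 2281. Doomsday rule: the anchor day for the 2200s is Friday. For year 81: 81÷12 = 6 r 9, and 9÷4 = 2, so 6+9+2 = 17.
Friday + 17 ≡ Monday — that's 2281's doomsday.
In June the doomsday date is Jun 6.
Jun 8 is 2 days after Jun 6; 2 mod 7 = 2, so Monday + 2 = Wednesday.
1420 mod 7 = 6, so 1420 days before a Wednesday is Wednesday − 6 = Thursday.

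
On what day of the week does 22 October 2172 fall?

Thursday

Doomsday rule: the anchor day for the 2100s is Sunday. For year 72: 72÷12 = 6 r 0, and 0÷4 = 0, so 6+0+0 = 6.
Sunday + 6 ≡ Saturday — that's 2172's doomsday.
In October the doomsday date is Oct 10.
Oct 22 is 12 days after Oct 10; 12 mod 7 = 5, so Saturday + 5 = Thursday.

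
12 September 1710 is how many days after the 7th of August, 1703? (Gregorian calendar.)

2593

Aug 7, 1703 → Aug 7, 1704: 366 days (Feb 29, 1704 is in that span).
Aug 7, 1704 → Aug 7, 1705: 365 days.
Aug 7, 1705 → Aug 7, 1706: 365 days.
Aug 7, 1706 → Aug 7, 1707: 365 days.
Aug 7, 1707 → Aug 7, 1708: 366 days (Feb 29, 1708 is in that span).
Aug 7, 1708 → Aug 7, 1709: 365 days.
Aug 7, 1709 → Aug 7, 1710: 365 days.
Aug 7, 1710 → Sep 7, 1710: 31 days (August has 31).
Sep 7, 1710 → Sep 12, 1710: 5 days.
Total: 2593 days.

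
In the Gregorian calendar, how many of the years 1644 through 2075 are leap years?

Multiples of 4 in [1644,2075]: 108.
Of those, multiples of 100: 4 (not leap unless ÷400).
Multiples of 400: 1.
Leap years = 108 − 4 + 1 = 105.

105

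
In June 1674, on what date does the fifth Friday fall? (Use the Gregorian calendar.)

June 1, 1674 is a Friday.
The first Friday is therefore June 1 (same day).
The fifth Friday is 1 + 4×7 = June 29.

June 29, 1674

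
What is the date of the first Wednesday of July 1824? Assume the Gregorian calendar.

July 7, 1824

July 1, 1824 is a Thursday.
The first Wednesday is therefore July 7 (6 days later).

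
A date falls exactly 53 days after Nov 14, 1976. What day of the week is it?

First find the weekday of Nov 14, 1976. Doomsday rule: the anchor day for the 1900s is Wednesday. For year 76: 76÷12 = 6 r 4, and 4÷4 = 1, so 6+4+1 = 11.
Wednesday + 11 ≡ Sunday — that's 1976's doomsday.
In November the doomsday date is Nov 7.
Nov 14 is 7 days after Nov 7; 7 mod 7 = 0, so Sunday + 0 = Sunday.
53 mod 7 = 4, so 53 days after a Sunday is Sunday + 4 = Thursday.

Thursday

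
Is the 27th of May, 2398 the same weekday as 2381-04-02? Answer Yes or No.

From Apr 2, 2381 to May 27, 2398 is 6264 days.
6264 mod 7 = 6, so they are different weekdays.
(Apr 2, 2381 is a Thursday; May 27, 2398 is a Wednesday.)

No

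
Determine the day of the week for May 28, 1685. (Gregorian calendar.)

Doomsday rule: the anchor day for the 1600s is Tuesday. For year 85: 85÷12 = 7 r 1, and 1÷4 = 0, so 7+1+0 = 8.
Tuesday + 8 ≡ Wednesday — that's 1685's doomsday.
In May the doomsday date is May 9.
May 28 is 19 days after May 9; 19 mod 7 = 5, so Wednesday + 5 = Monday.

Monday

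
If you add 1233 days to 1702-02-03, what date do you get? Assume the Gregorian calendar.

June 20, 1705

+365 (one year) → Feb 3, 1703 (868 left).
+365 (one year) → Feb 3, 1704 (503 left).
+366 (one year; includes Feb 29, 1704) → Feb 3, 1705 (137 left).
Feb has 28 days: +26 → Mar 1, 1705 (111 left).
Mar has 31 days: +31 → Apr 1, 1705 (80 left).
Apr has 30 days: +30 → May 1, 1705 (50 left).
May has 31 days: +31 → Jun 1, 1705 (19 left).
+19 → Jun 20, 1705.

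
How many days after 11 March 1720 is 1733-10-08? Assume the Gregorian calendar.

Mar 11, 1720 → Mar 11, 1721: 365 days.
Mar 11, 1721 → Mar 11, 1722: 365 days.
Mar 11, 1722 → Mar 11, 1723: 365 days.
Mar 11, 1723 → Mar 11, 1724: 366 days (Feb 29, 1724 is in that span).
Mar 11, 1724 → Mar 11, 1725: 365 days.
Mar 11, 1725 → Mar 11, 1726: 365 days.
Mar 11, 1726 → Mar 11, 1727: 365 days.
Mar 11, 1727 → Mar 11, 1728: 366 days (Feb 29, 1728 is in that span).
Mar 11, 1728 → Mar 11, 1729: 365 days.
Mar 11, 1729 → Mar 11, 1730: 365 days.
Mar 11, 1730 → Mar 11, 1731: 365 days.
Mar 11, 1731 → Mar 11, 1732: 366 days (Feb 29, 1732 is in that span).
Mar 11, 1732 → Mar 11, 1733: 365 days.
Mar 11, 1733 → Apr 11, 1733: 31 days (March has 31).
Apr 11, 1733 → May 11, 1733: 30 days (April has 30).
May 11, 1733 → Jun 11, 1733: 31 days (May has 31).
Jun 11, 1733 → Jul 11, 1733: 30 days (June has 30).
Jul 11, 1733 → Aug 11, 1733: 31 days (July has 31).
Aug 11, 1733 → Sep 11, 1733: 31 days (August has 31).
Sep 11, 1733 → Oct 8, 1733: 27 days.
Total: 4959 days.

4959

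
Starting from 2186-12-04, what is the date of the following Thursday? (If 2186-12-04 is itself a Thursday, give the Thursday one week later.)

Dec 4, 2186 is a Monday.
From Monday to the next Thursday is 3 days.
Dec 4, 2186 + 3 = Dec 7, 2186.

December 7, 2186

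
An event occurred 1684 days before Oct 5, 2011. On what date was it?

−365 (one year) → Oct 5, 2010 (1319 left).
−365 (one year) → Oct 5, 2009 (954 left).
−365 (one year) → Oct 5, 2008 (589 left).
−366 (one year; includes Feb 29, 2008) → Oct 5, 2007 (223 left).
−5 → Sep 30, 2007 (end of Sep, 30 days; 218 left).
−30 → Aug 31, 2007 (end of Aug, 31 days; 188 left).
−31 → Jul 31, 2007 (end of Jul, 31 days; 157 left).
−31 → Jun 30, 2007 (end of Jun, 30 days; 126 left).
−30 → May 31, 2007 (end of May, 31 days; 96 left).
−31 → Apr 30, 2007 (end of Apr, 30 days; 65 left).
−30 → Mar 31, 2007 (end of Mar, 31 days; 35 left).
−31 → Feb 28, 2007 (end of Feb, 28 days; 4 left).
−4 → Feb 24, 2007.

February 24, 2007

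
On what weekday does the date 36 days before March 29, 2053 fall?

Mar 29, 2053 is a Saturday.
36 mod 7 = 1, so 36 days before a Saturday is Saturday − 1 = Friday.

Friday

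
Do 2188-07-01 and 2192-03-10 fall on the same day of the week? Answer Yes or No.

No

From Jul 1, 2188 to Mar 10, 2192 is 1348 days.
1348 mod 7 = 4, so they are different weekdays.
(Jul 1, 2188 is a Tuesday; Mar 10, 2192 is a Saturday.)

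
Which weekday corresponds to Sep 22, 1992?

Tuesday

Doomsday rule: the anchor day for the 1900s is Wednesday. For year 92: 92÷12 = 7 r 8, and 8÷4 = 2, so 7+8+2 = 17.
Wednesday + 17 ≡ Saturday — that's 1992's doomsday.
In September the doomsday date is Sep 5.
Sep 22 is 17 days after Sep 5; 17 mod 7 = 3, so Saturday + 3 = Tuesday.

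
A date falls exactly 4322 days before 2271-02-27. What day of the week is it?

Feb 27, 2271 is a Monday.
4322 mod 7 = 3, so 4322 days before a Monday is Monday − 3 = Friday.

Friday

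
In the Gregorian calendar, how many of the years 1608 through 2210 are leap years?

146

Multiples of 4 in [1608,2210]: 151.
Of those, multiples of 100: 6 (not leap unless ÷400).
Multiples of 400: 1.
Leap years = 151 − 6 + 1 = 146.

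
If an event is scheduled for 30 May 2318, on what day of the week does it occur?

Doomsday rule: the anchor day for the 2300s is Wednesday. For year 18: 18÷12 = 1 r 6, and 6÷4 = 1, so 1+6+1 = 8.
Wednesday + 8 ≡ Thursday — that's 2318's doomsday.
In May the doomsday date is May 9.
May 30 is 21 days after May 9; 21 mod 7 = 0, so Thursday + 0 = Thursday.

Thursday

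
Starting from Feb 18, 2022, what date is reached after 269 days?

November 14, 2022

Feb has 28 days: +11 → Mar 1, 2022 (258 left).
Mar has 31 days: +31 → Apr 1, 2022 (227 left).
Apr has 30 days: +30 → May 1, 2022 (197 left).
May has 31 days: +31 → Jun 1, 2022 (166 left).
Jun has 30 days: +30 → Jul 1, 2022 (136 left).
Jul has 31 days: +31 → Aug 1, 2022 (105 left).
Aug has 31 days: +31 → Sep 1, 2022 (74 left).
Sep has 30 days: +30 → Oct 1, 2022 (44 left).
Oct has 31 days: +31 → Nov 1, 2022 (13 left).
+13 → Nov 14, 2022.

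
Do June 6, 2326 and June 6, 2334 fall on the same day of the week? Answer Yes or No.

From Jun 6, 2326 to Jun 6, 2334 is 2922 days.
2922 mod 7 = 3, so they are different weekdays.
(Jun 6, 2326 is a Sunday; Jun 6, 2334 is a Wednesday.)

No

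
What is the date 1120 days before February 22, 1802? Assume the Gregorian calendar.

January 28, 1799

−365 (one year) → Feb 22, 1801 (755 left).
−365 (one year) → Feb 22, 1800 (390 left).
−22 → Jan 31, 1800 (end of Jan, 31 days; 368 left).
−31 → Dec 31, 1799 (end of Dec, 31 days; 337 left).
−31 → Nov 30, 1799 (end of Nov, 30 days; 306 left).
−30 → Oct 31, 1799 (end of Oct, 31 days; 276 left).
−31 → Sep 30, 1799 (end of Sep, 30 days; 245 left).
−30 → Aug 31, 1799 (end of Aug, 31 days; 215 left).
−31 → Jul 31, 1799 (end of Jul, 31 days; 184 left).
−31 → Jun 30, 1799 (end of Jun, 30 days; 153 left).
−30 → May 31, 1799 (end of May, 31 days; 123 left).
−31 → Apr 30, 1799 (end of Apr, 30 days; 92 left).
−30 → Mar 31, 1799 (end of Mar, 31 days; 62 left).
−31 → Feb 28, 1799 (end of Feb, 28 days; 31 left).
−28 → Jan 31, 1799 (end of Jan, 31 days; 3 left).
−3 → Jan 28, 1799.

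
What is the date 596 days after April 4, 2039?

+366 (one year; includes Feb 29, 2040) → Apr 4, 2040 (230 left).
Apr has 30 days: +27 → May 1, 2040 (203 left).
May has 31 days: +31 → Jun 1, 2040 (172 left).
Jun has 30 days: +30 → Jul 1, 2040 (142 left).
Jul has 31 days: +31 → Aug 1, 2040 (111 left).
Aug has 31 days: +31 → Sep 1, 2040 (80 left).
Sep has 30 days: +30 → Oct 1, 2040 (50 left).
Oct has 31 days: +31 → Nov 1, 2040 (19 left).
+19 → Nov 20, 2040.

November 20, 2040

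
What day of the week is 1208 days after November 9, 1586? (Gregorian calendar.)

Thursday

First find the weekday of Nov 9, 1586. Doomsday rule: the anchor day for the 1500s is Wednesday. For year 86: 86÷12 = 7 r 2, and 2÷4 = 0, so 7+2+0 = 9.
Wednesday + 9 ≡ Friday — that's 1586's doomsday.
In November the doomsday date is Nov 7.
Nov 9 is 2 days after Nov 7; 2 mod 7 = 2, so Friday + 2 = Sunday.
1208 mod 7 = 4, so 1208 days after a Sunday is Sunday + 4 = Thursday.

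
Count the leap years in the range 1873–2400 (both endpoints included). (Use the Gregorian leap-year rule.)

Multiples of 4 in [1873,2400]: 132.
Of those, multiples of 100: 6 (not leap unless ÷400).
Multiples of 400: 2.
Leap years = 132 − 6 + 2 = 128.

128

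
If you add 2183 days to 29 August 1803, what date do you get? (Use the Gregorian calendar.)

+366 (one year; includes Feb 29, 1804) → Aug 29, 1804 (1817 left).
+365 (one year) → Aug 29, 1805 (1452 left).
+365 (one year) → Aug 29, 1806 (1087 left).
+365 (one year) → Aug 29, 1807 (722 left).
+366 (one year; includes Feb 29, 1808) → Aug 29, 1808 (356 left).
Aug has 31 days: +3 → Sep 1, 1808 (353 left).
Sep has 30 days: +30 → Oct 1, 1808 (323 left).
Oct has 31 days: +31 → Nov 1, 1808 (292 left).
Nov has 30 days: +30 → Dec 1, 1808 (262 left).
Dec has 31 days: +31 → Jan 1, 1809 (231 left).
Jan has 31 days: +31 → Feb 1, 1809 (200 left).
Feb has 28 days: +28 → Mar 1, 1809 (172 left).
Mar has 31 days: +31 → Apr 1, 1809 (141 left).
Apr has 30 days: +30 → May 1, 1809 (111 left).
May has 31 days: +31 → Jun 1, 1809 (80 left).
Jun has 30 days: +30 → Jul 1, 1809 (50 left).
Jul has 31 days: +31 → Aug 1, 1809 (19 left).
+19 → Aug 20, 1809.

August 20, 1809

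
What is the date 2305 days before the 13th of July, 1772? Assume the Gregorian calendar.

−366 (one year; includes Feb 29, 1772) → Jul 13, 1771 (1939 left).
−365 (one year) → Jul 13, 1770 (1574 left).
−365 (one year) → Jul 13, 1769 (1209 left).
−365 (one year) → Jul 13, 1768 (844 left).
−366 (one year; includes Feb 29, 1768) → Jul 13, 1767 (478 left).
−365 (one year) → Jul 13, 1766 (113 left).
−13 → Jun 30, 1766 (end of Jun, 30 days; 100 left).
−30 → May 31, 1766 (end of May, 31 days; 70 left).
−31 → Apr 30, 1766 (end of Apr, 30 days; 39 left).
−30 → Mar 31, 1766 (end of Mar, 31 days; 9 left).
−9 → Mar 22, 1766.

March 22, 1766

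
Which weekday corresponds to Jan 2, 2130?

Doomsday rule: the anchor day for the 2100s is Sunday. For year 30: 30÷12 = 2 r 6, and 6÷4 = 1, so 2+6+1 = 9.
Sunday + 9 ≡ Tuesday — that's 2130's doomsday.
In January the doomsday date is Jan 3 (2130 is not a leap year).
Jan 2 is 1 day before Jan 3; 1 mod 7 = 1, so Tuesday − 1 = Monday.

Monday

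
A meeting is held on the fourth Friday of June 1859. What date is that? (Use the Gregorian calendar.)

June 24, 1859

June 1, 1859 is a Wednesday.
The first Friday is therefore June 3 (2 days later).
The fourth Friday is 3 + 3×7 = June 24.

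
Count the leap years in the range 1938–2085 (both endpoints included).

Multiples of 4 in [1938,2085]: 37.
Of those, multiples of 100: 1 (not leap unless ÷400).
Multiples of 400: 1.
Leap years = 37 − 1 + 1 = 37.

37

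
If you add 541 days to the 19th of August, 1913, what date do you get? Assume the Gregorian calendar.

February 11, 1915

+365 (one year) → Aug 19, 1914 (176 left).
Aug has 31 days: +13 → Sep 1, 1914 (163 left).
Sep has 30 days: +30 → Oct 1, 1914 (133 left).
Oct has 31 days: +31 → Nov 1, 1914 (102 left).
Nov has 30 days: +30 → Dec 1, 1914 (72 left).
Dec has 31 days: +31 → Jan 1, 1915 (41 left).
Jan has 31 days: +31 → Feb 1, 1915 (10 left).
+10 → Feb 11, 1915.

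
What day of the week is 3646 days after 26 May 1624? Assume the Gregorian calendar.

Saturday

May 26, 1624 is a Sunday.
3646 mod 7 = 6, so 3646 days after a Sunday is Sunday + 6 = Saturday.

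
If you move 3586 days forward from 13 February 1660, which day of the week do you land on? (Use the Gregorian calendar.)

Sunday

Feb 13, 1660 is a Friday.
3586 mod 7 = 2, so 3586 days after a Friday is Friday + 2 = Sunday.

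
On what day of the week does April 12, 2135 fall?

Doomsday rule: the anchor day for the 2100s is Sunday. For year 35: 35÷12 = 2 r 11, and 11÷4 = 2, so 2+11+2 = 15.
Sunday + 15 ≡ Monday — that's 2135's doomsday.
In April the doomsday date is Apr 4.
Apr 12 is 8 days after Apr 4; 8 mod 7 = 1, so Monday + 1 = Tuesday.

Tuesday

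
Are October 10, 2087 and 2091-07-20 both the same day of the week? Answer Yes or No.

Yes

From Oct 10, 2087 to Jul 20, 2091 is 1379 days.
1379 mod 7 = 0, so they are the same weekday.
(Oct 10, 2087 is a Friday; Jul 20, 2091 is a Friday.)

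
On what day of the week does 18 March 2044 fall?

Friday

Doomsday rule: the anchor day for the 2000s is Tuesday. For year 44: 44÷12 = 3 r 8, and 8÷4 = 2, so 3+8+2 = 13.
Tuesday + 13 ≡ Monday — that's 2044's doomsday.
In March the doomsday date is Mar 14.
Mar 18 is 4 days after Mar 14; 4 mod 7 = 4, so Monday + 4 = Friday.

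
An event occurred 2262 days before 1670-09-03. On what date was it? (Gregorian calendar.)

June 24, 1664

−365 (one year) → Sep 3, 1669 (1897 left).
−365 (one year) → Sep 3, 1668 (1532 left).
−366 (one year; includes Feb 29, 1668) → Sep 3, 1667 (1166 left).
−365 (one year) → Sep 3, 1666 (801 left).
−365 (one year) → Sep 3, 1665 (436 left).
−365 (one year) → Sep 3, 1664 (71 left).
−3 → Aug 31, 1664 (end of Aug, 31 days; 68 left).
−31 → Jul 31, 1664 (end of Jul, 31 days; 37 left).
−31 → Jun 30, 1664 (end of Jun, 30 days; 6 left).
−6 → Jun 24, 1664.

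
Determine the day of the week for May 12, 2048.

Tuesday

Doomsday rule: the anchor day for the 2000s is Tuesday. For year 48: 48÷12 = 4 r 0, and 0÷4 = 0, so 4+0+0 = 4.
Tuesday + 4 ≡ Saturday — that's 2048's doomsday.
In May the doomsday date is May 9.
May 12 is 3 days after May 9; 3 mod 7 = 3, so Saturday + 3 = Tuesday.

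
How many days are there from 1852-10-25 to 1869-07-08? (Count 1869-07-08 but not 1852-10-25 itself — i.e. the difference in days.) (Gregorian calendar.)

6100

Oct 25, 1852 → Oct 25, 1853: 365 days.
Oct 25, 1853 → Oct 25, 1854: 365 days.
Oct 25, 1854 → Oct 25, 1855: 365 days.
Oct 25, 1855 → Oct 25, 1856: 366 days (Feb 29, 1856 is in that span).
Oct 25, 1856 → Oct 25, 1857: 365 days.
Oct 25, 1857 → Oct 25, 1858: 365 days.
Oct 25, 1858 → Oct 25, 1859: 365 days.
Oct 25, 1859 → Oct 25, 1860: 366 days (Feb 29, 1860 is in that span).
Oct 25, 1860 → Oct 25, 1861: 365 days.
Oct 25, 1861 → Oct 25, 1862: 365 days.
Oct 25, 1862 → Oct 25, 1863: 365 days.
Oct 25, 1863 → Oct 25, 1864: 366 days (Feb 29, 1864 is in that span).
Oct 25, 1864 → Oct 25, 1865: 365 days.
Oct 25, 1865 → Oct 25, 1866: 365 days.
Oct 25, 1866 → Oct 25, 1867: 365 days.
Oct 25, 1867 → Oct 25, 1868: 366 days (Feb 29, 1868 is in that span).
Oct 25, 1868 → Nov 25, 1868: 31 days (October has 31).
Nov 25, 1868 → Dec 25, 1868: 30 days (November has 30).
Dec 25, 1868 → Jan 25, 1869: 31 days (December has 31).
Jan 25, 1869 → Feb 25, 1869: 31 days (January has 31).
Feb 25, 1869 → Mar 25, 1869: 28 days (February has 28).
Mar 25, 1869 → Apr 25, 1869: 31 days (March has 31).
Apr 25, 1869 → May 25, 1869: 30 days (April has 30).
May 25, 1869 → Jun 25, 1869: 31 days (May has 31).
Jun 25, 1869 → Jul 8, 1869: 13 days.
Total: 6100 days.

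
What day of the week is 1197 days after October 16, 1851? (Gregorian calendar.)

Oct 16, 1851 is a Thursday.
1197 mod 7 = 0, so 1197 days after a Thursday is Thursday + 0 = Thursday.

Thursday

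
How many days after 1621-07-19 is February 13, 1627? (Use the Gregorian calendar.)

2035

Jul 19, 1621 → Jul 19, 1622: 365 days.
Jul 19, 1622 → Jul 19, 1623: 365 days.
Jul 19, 1623 → Jul 19, 1624: 366 days (Feb 29, 1624 is in that span).
Jul 19, 1624 → Jul 19, 1625: 365 days.
Jul 19, 1625 → Jul 19, 1626: 365 days.
Jul 19, 1626 → Aug 19, 1626: 31 days (July has 31).
Aug 19, 1626 → Sep 19, 1626: 31 days (August has 31).
Sep 19, 1626 → Oct 19, 1626: 30 days (September has 30).
Oct 19, 1626 → Nov 19, 1626: 31 days (October has 31).
Nov 19, 1626 → Dec 19, 1626: 30 days (November has 30).
Dec 19, 1626 → Jan 19, 1627: 31 days (December has 31).
Jan 19, 1627 → Feb 13, 1627: 25 days.
Total: 2035 days.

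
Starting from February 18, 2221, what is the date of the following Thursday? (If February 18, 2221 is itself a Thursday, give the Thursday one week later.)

February 22, 2221

Feb 18, 2221 is a Sunday.
From Sunday to the next Thursday is 4 days.
Feb 18, 2221 + 4 = Feb 22, 2221.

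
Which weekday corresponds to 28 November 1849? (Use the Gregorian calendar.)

Doomsday rule: the anchor day for the 1800s is Friday. For year 49: 49÷12 = 4 r 1, and 1÷4 = 0, so 4+1+0 = 5.
Friday + 5 ≡ Wednesday — that's 1849's doomsday.
In November the doomsday date is Nov 7.
Nov 28 is 21 days after Nov 7; 21 mod 7 = 0, so Wednesday + 0 = Wednesday.

Wednesday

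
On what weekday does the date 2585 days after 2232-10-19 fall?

First find the weekday of Oct 19, 2232. Doomsday rule: the anchor day for the 2200s is Friday. For year 32: 32÷12 = 2 r 8, and 8÷4 = 2, so 2+8+2 = 12.
Friday + 12 ≡ Wednesday — that's 2232's doomsday.
In October the doomsday date is Oct 10.
Oct 19 is 9 days after Oct 10; 9 mod 7 = 2, so Wednesday + 2 = Friday.
2585 mod 7 = 2, so 2585 days after a Friday is Friday + 2 = Sunday.

Sunday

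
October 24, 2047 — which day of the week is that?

Doomsday rule: the anchor day for the 2000s is Tuesday. For year 47: 47÷12 = 3 r 11, and 11÷4 = 2, so 3+11+2 = 16.
Tuesday + 16 ≡ Thursday — that's 2047's doomsday.
In October the doomsday date is Oct 10.
Oct 24 is 14 days after Oct 10; 14 mod 7 = 0, so Thursday + 0 = Thursday.

Thursday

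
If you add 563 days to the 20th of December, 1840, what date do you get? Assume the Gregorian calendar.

+365 (one year) → Dec 20, 1841 (198 left).
Dec has 31 days: +12 → Jan 1, 1842 (186 left).
Jan has 31 days: +31 → Feb 1, 1842 (155 left).
Feb has 28 days: +28 → Mar 1, 1842 (127 left).
Mar has 31 days: +31 → Apr 1, 1842 (96 left).
Apr has 30 days: +30 → May 1, 1842 (66 left).
May has 31 days: +31 → Jun 1, 1842 (35 left).
Jun has 30 days: +30 → Jul 1, 1842 (5 left).
+5 → Jul 6, 1842.

July 6, 1842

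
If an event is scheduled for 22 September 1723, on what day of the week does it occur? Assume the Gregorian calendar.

Wednesday

Doomsday rule: the anchor day for the 1700s is Sunday. For year 23: 23÷12 = 1 r 11, and 11÷4 = 2, so 1+11+2 = 14.
Sunday + 14 ≡ Sunday — that's 1723's doomsday.
In September the doomsday date is Sep 5.
Sep 22 is 17 days after Sep 5; 17 mod 7 = 3, so Sunday + 3 = Wednesday.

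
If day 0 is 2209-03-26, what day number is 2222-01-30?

4693

Mar 26, 2209 → Mar 26, 2210: 365 days.
Mar 26, 2210 → Mar 26, 2211: 365 days.
Mar 26, 2211 → Mar 26, 2212: 366 days (Feb 29, 2212 is in that span).
Mar 26, 2212 → Mar 26, 2213: 365 days.
Mar 26, 2213 → Mar 26, 2214: 365 days.
Mar 26, 2214 → Mar 26, 2215: 365 days.
Mar 26, 2215 → Mar 26, 2216: 366 days (Feb 29, 2216 is in that span).
Mar 26, 2216 → Mar 26, 2217: 365 days.
Mar 26, 2217 → Mar 26, 2218: 365 days.
Mar 26, 2218 → Mar 26, 2219: 365 days.
Mar 26, 2219 → Mar 26, 2220: 366 days (Feb 29, 2220 is in that span).
Mar 26, 2220 → Mar 26, 2221: 365 days.
Mar 26, 2221 → Apr 26, 2221: 31 days (March has 31).
Apr 26, 2221 → May 26, 2221: 30 days (April has 30).
May 26, 2221 → Jun 26, 2221: 31 days (May has 31).
Jun 26, 2221 → Jul 26, 2221: 30 days (June has 30).
Jul 26, 2221 → Aug 26, 2221: 31 days (July has 31).
Aug 26, 2221 → Sep 26, 2221: 31 days (August has 31).
Sep 26, 2221 → Oct 26, 2221: 30 days (September has 30).
Oct 26, 2221 → Nov 26, 2221: 31 days (October has 31).
Nov 26, 2221 → Dec 26, 2221: 30 days (November has 30).
Dec 26, 2221 → Jan 26, 2222: 31 days (December has 31).
Jan 26, 2222 → Jan 30, 2222: 4 days.
Total: 4693 days.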